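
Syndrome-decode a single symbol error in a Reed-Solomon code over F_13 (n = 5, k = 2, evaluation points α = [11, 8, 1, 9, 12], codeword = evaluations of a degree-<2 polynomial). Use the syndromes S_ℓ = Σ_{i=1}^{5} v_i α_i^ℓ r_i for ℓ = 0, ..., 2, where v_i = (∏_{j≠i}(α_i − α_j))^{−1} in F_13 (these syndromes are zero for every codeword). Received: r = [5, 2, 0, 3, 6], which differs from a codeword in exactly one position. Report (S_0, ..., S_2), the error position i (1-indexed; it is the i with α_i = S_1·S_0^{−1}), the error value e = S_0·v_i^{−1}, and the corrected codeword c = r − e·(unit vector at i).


S = (4, 4, 4), error at position 3, error magnitude e = 5, c = [5, 2, 8, 3, 6].

Step 1: column multipliers v_i = (∏_{j≠i}(α_i − α_j))^{−1} mod 13.
  i = 1 (α = 11): (11−8)(11−1)(11−9)(11−12) = 3·10·2·(−1) = −60 ≡ 5, so v_1 = 5^{−1} = 8 (mod 13).
  i = 2 (α = 8): (8−11)(8−1)(8−9)(8−12) = (−3)·7·(−1)·(−4) = −84 ≡ 7, so v_2 = 7^{−1} = 2 (mod 13).
  i = 3 (α = 1): (1−11)(1−8)(1−9)(1−12) = (−10)·(−7)·(−8)·(−11) = 6160 ≡ 11, so v_3 = 11^{−1} = 6 (mod 13).
  i = 4 (α = 9): (9−11)(9−8)(9−1)(9−12) = (−2)·1·8·(−3) = 48 ≡ 9, so v_4 = 9^{−1} = 3 (mod 13).
  i = 5 (α = 12): (12−11)(12−8)(12−1)(12−9) = 1·4·11·3 = 132 ≡ 2, so v_5 = 2^{−1} = 7 (mod 13).
  v = [8, 2, 6, 3, 7].
Step 2: syndromes of r = [5, 2, 0, 3, 6] (all sums mod 13).
  S_0 = Σ v_i r_i = 8·5 + 2·2 + 6·0 + 3·3 + 7·6 = 95 ≡ 4.
  S_1 = Σ v_i α_i r_i = 8·11·5 + 2·8·2 + 6·1·0 + 3·9·3 + 7·12·6 = 1057 ≡ 4.
  α_i^2 mod 13 = [4, 12, 1, 3, 1].
  S_2 = Σ v_i α_i^2 r_i = 8·4·5 + 2·12·2 + 6·1·0 + 3·3·3 + 7·1·6 = 277 ≡ 4.
  S = (4, 4, 4) ≠ 0, so r is not a codeword (an error is present).
Step 3: locate the error. For a single error e at position i, S_ℓ = v_i·e·α_i^ℓ, so α_err = S_1/S_0.
  S_0^{−1} = 4^{−1} = 10 (mod 13), so α_err = 4·10 = 40 ≡ 1 = α_3. Error position i = 3.
  Consistency check: S_2/S_1 = 4·10 = 40 ≡ 1 = α_err ✓ (single-error assumption holds).
Step 4: error magnitude e = S_0/v_3 = S_0·∏_{j≠3}(α_3 − α_j) = 4·11 = 44 ≡ 5 (mod 13).
Step 5: correct position 3: c_3 = r_3 − e = 0 − 5 ≡ 8 (mod 13). Hence c = [5, 2, 8, 3, 6].
  Check: interpolating c through the α_i gives m(x) = 7 + 1·x (degree < 2) with m(α_i) = c_i for every i, so c is indeed a codeword.


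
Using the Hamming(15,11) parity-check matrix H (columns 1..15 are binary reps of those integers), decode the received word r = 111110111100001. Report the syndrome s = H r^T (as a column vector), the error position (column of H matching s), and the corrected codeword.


s = (0, 0, 1, 0)^T, error position = 2, corrected codeword c = 101110111100001

Compute s = H r^T mod 2 one row at a time:
  s_1 = 1 + 1 + 1 + 0 + 0 + 0 + 0 + 1 = 4 ≡ 0 (mod 2).
  s_2 = 1 + 1 + 0 + 1 + 0 + 0 + 0 + 1 = 4 ≡ 0 (mod 2).
  s_3 = 1 + 1 + 0 + 1 + 1 + 0 + 0 + 1 = 5 ≡ 1 (mod 2).
  s_4 = 1 + 1 + 1 + 1 + 1 + 0 + 0 + 1 = 6 ≡ 0 (mod 2).
s = (0, 0, 1, 0)^T — this equals column 2 of H (binary 0010), so error is at position 2.
Correct: flip bit 2 of r = 111110111100001 to get c = 101110111100001.


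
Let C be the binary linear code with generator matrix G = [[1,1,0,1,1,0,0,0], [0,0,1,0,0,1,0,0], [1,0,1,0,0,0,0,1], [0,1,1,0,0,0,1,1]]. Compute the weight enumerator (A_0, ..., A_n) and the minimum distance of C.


Weight distribution: A_0 = 1, A_2 = 1, A_3 = 4, A_4 = 3, A_5 = 4, A_6 = 3. Minimum distance d = 2.

Enumerate all 2^4 = 16 messages m ∈ F_2^4.
For each, compute codeword c = mG in F_2^8, then tally its weight.
  m = 0000 → c = 00000000, weight = 0.
  m = 1000 → c = 11011000, weight = 4.
  m = 0100 → c = 00100100, weight = 2.
  m = 1100 → c = 11111100, weight = 6.
  m = 0010 → c = 10100001, weight = 3.
  m = 1010 → c = 01111001, weight = 5.
  m = 0110 → c = 10000101, weight = 3.
  m = 1110 → c = 01011101, weight = 5.
  m = 0001 → c = 01100011, weight = 4.
  m = 1001 → c = 10111011, weight = 6.
  m = 0101 → c = 01000111, weight = 4.
  m = 1101 → c = 10011111, weight = 6.
  m = 0011 → c = 11000010, weight = 3.
  m = 1011 → c = 00011010, weight = 3.
  m = 0111 → c = 11100110, weight = 5.
  m = 1111 → c = 00111110, weight = 5.
Tally weights:
  weight 0: 1 codewords.
  weight 2: 1 codewords.
  weight 3: 4 codewords.
  weight 4: 3 codewords.
  weight 5: 4 codewords.
  weight 6: 3 codewords.
Minimum distance d = smallest w > 0 with A_w > 0 = 2.
Sanity: Σ A_w = 16 = 2^4 = 16 ✓.


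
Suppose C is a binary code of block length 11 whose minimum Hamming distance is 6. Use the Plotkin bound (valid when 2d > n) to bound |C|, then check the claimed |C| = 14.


Plotkin bound M ≤ 12; given |C| = 14 > bound (violated).

Check applicability: 2d = 12, n = 11.
2d − n = 1 > 0, so Plotkin applies.
Compute d/(2d−n) = 6/1 ≈ 6.0000.
⌊d/(2d−n)⌋ = 6.
Plotkin bound: M ≤ 2·6 = 12.
Given |C| = 14, check: VIOLATED.
This |C| is above the Plotkin bound, so no binary code with n = 11, d = 6 and 14 codewords exists.


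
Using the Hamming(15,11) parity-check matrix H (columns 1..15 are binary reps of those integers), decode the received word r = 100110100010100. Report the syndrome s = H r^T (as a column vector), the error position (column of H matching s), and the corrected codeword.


s = (0, 0, 0, 1)^T, error position = 1, corrected codeword c = 000110100010100

Compute s = H r^T mod 2 one row at a time:
  s_1 = 0 + 0 + 0 + 1 + 0 + 1 + 0 + 0 = 2 ≡ 0 (mod 2).
  s_2 = 1 + 1 + 0 + 1 + 0 + 1 + 0 + 0 = 4 ≡ 0 (mod 2).
  s_3 = 0 + 0 + 0 + 1 + 0 + 1 + 0 + 0 = 2 ≡ 0 (mod 2).
  s_4 = 1 + 0 + 1 + 1 + 0 + 1 + 1 + 0 = 5 ≡ 1 (mod 2).
s = (0, 0, 0, 1)^T — this equals column 1 of H (binary 0001), so error is at position 1.
Correct: flip bit 1 of r = 100110100010100 to get c = 000110100010100.


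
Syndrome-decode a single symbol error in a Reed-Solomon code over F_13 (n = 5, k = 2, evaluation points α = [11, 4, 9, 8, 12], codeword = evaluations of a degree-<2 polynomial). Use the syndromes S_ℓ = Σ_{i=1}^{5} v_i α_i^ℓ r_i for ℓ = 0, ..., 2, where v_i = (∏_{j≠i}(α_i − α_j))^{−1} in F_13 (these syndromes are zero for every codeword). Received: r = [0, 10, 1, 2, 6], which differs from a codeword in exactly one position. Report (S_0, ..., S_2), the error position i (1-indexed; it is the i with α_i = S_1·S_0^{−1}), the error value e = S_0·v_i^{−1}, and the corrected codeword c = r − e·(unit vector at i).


S = (5, 1, 8), error at position 4, error magnitude e = 7, c = [0, 10, 1, 8, 6].

Step 1: column multipliers v_i = (∏_{j≠i}(α_i − α_j))^{−1} mod 13.
  i = 1 (α = 11): (11−4)(11−9)(11−8)(11−12) = 7·2·3·(−1) = −42 ≡ 10, so v_1 = 10^{−1} = 4 (mod 13).
  i = 2 (α = 4): (4−11)(4−9)(4−8)(4−12) = (−7)·(−5)·(−4)·(−8) = 1120 ≡ 2, so v_2 = 2^{−1} = 7 (mod 13).
  i = 3 (α = 9): (9−11)(9−4)(9−8)(9−12) = (−2)·5·1·(−3) = 30 ≡ 4, so v_3 = 4^{−1} = 10 (mod 13).
  i = 4 (α = 8): (8−11)(8−4)(8−9)(8−12) = (−3)·4·(−1)·(−4) = −48 ≡ 4, so v_4 = 4^{−1} = 10 (mod 13).
  i = 5 (α = 12): (12−11)(12−4)(12−9)(12−8) = 1·8·3·4 = 96 ≡ 5, so v_5 = 5^{−1} = 8 (mod 13).
  v = [4, 7, 10, 10, 8].
Step 2: syndromes of r = [0, 10, 1, 2, 6] (all sums mod 13).
  S_0 = Σ v_i r_i = 4·0 + 7·10 + 10·1 + 10·2 + 8·6 = 148 ≡ 5.
  S_1 = Σ v_i α_i r_i = 4·11·0 + 7·4·10 + 10·9·1 + 10·8·2 + 8·12·6 = 1106 ≡ 1.
  α_i^2 mod 13 = [4, 3, 3, 12, 1].
  S_2 = Σ v_i α_i^2 r_i = 4·4·0 + 7·3·10 + 10·3·1 + 10·12·2 + 8·1·6 = 528 ≡ 8.
  S = (5, 1, 8) ≠ 0, so r is not a codeword (an error is present).
Step 3: locate the error. For a single error e at position i, S_ℓ = v_i·e·α_i^ℓ, so α_err = S_1/S_0.
  S_0^{−1} = 5^{−1} = 8 (mod 13), so α_err = 1·8 = 8 ≡ 8 = α_4. Error position i = 4.
  Consistency check: S_2/S_1 = 8·1 = 8 ≡ 8 = α_err ✓ (single-error assumption holds).
Step 4: error magnitude e = S_0/v_4 = S_0·∏_{j≠4}(α_4 − α_j) = 5·4 = 20 ≡ 7 (mod 13).
Step 5: correct position 4: c_4 = r_4 − e = 2 − 7 ≡ 8 (mod 13). Hence c = [0, 10, 1, 8, 6].
  Check: interpolating c through the α_i gives m(x) = 12 + 6·x (degree < 2) with m(α_i) = c_i for every i, so c is indeed a codeword.


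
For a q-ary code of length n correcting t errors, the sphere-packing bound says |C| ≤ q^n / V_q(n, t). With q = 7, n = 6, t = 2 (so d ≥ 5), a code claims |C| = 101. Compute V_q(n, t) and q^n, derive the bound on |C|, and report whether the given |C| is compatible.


V_q(n, t) = 577, q^n = 117649, Hamming bound = 203, |C| = 101 ≤ bound (satisfied).

Step 1: Compute V_q(n, t) = Σ_{j=0}^2 C(n, j) (q−1)^j.
  j = 0: C(6,0)·(6)^0 = 1·1 = 1.
  j = 1: C(6,1)·(6)^1 = 6·6 = 36.
  j = 2: C(6,2)·(6)^2 = 15·36 = 540.
  V_q(n, t) = 1 + 36 + 540 = 577.
Step 2: q^n = 7^6 = 117649.
Step 3: Hamming bound ⌊q^n / V_q(n,t)⌋ = ⌊117649/577⌋ = 203.
Step 4: Compare |C| = 101 to 203: satisfied.
The claimed |C| lies below the Hamming bound.


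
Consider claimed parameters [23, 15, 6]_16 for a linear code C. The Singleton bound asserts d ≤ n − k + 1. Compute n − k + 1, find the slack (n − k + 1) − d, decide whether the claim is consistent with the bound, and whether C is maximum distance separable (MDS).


Singleton RHS = n − k + 1 = 9, slack = 3, bound satisfied, not MDS.

Singleton bound: d ≤ n − k + 1.
Here n = 23, k = 15, so n − k + 1 = 9.
Given d = 6, check d ≤ 9: YES.
Slack = (n − k + 1) − d = 3.
The code is NOT MDS (slack = 3 > 0).
Description: the claimed parameters are [23, 15, 6]_16; such a code would be non-MDS.


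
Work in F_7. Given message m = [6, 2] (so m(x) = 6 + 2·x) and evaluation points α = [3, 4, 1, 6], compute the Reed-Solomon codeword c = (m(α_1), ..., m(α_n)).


c = [5, 0, 1, 4]

Message polynomial: m(x) = 6 + 2·x (mod 7).
For each evaluation point α_i, compute m(α_i) mod 7:
  α_1 = 3: Horner steps 2 → 5, so m(3) = 5.
  α_2 = 4: Horner steps 2 → 0, so m(4) = 0.
  α_3 = 1: Horner steps 2 → 1, so m(1) = 1.
  α_4 = 6: Horner steps 2 → 4, so m(6) = 4.
Codeword c = [5, 0, 1, 4] ∈ F_7^4.


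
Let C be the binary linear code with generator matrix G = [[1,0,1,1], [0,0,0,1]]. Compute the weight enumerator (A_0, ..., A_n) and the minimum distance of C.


Weight distribution: A_0 = 1, A_1 = 1, A_2 = 1, A_3 = 1. Minimum distance d = 1.

Enumerate all 2^2 = 4 messages m ∈ F_2^2.
For each, compute codeword c = mG in F_2^4, then tally its weight.
  m = 00 → c = 0000, weight = 0.
  m = 10 → c = 1011, weight = 3.
  m = 01 → c = 0001, weight = 1.
  m = 11 → c = 1010, weight = 2.
Tally weights:
  weight 0: 1 codewords.
  weight 1: 1 codewords.
  weight 2: 1 codewords.
  weight 3: 1 codewords.
Minimum distance d = smallest w > 0 with A_w > 0 = 1.
Sanity: Σ A_w = 4 = 2^2 = 4 ✓.


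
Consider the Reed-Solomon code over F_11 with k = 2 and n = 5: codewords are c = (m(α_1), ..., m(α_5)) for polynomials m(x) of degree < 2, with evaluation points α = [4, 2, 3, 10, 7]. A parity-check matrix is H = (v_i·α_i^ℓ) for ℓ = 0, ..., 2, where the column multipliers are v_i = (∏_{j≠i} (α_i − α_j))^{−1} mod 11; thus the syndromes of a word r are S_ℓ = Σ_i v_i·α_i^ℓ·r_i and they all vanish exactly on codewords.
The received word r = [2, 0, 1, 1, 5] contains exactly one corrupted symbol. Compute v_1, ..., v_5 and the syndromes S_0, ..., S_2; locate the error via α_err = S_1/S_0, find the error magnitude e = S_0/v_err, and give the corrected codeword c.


S = (10, 1, 10), error at position 4, error magnitude e = 4, c = [2, 0, 1, 8, 5].

Step 1: column multipliers v_i = (∏_{j≠i}(α_i − α_j))^{−1} mod 11.
  i = 1 (α = 4): (4−2)(4−3)(4−10)(4−7) = 2·1·(−6)·(−3) = 36 ≡ 3, so v_1 = 3^{−1} = 4 (mod 11).
  i = 2 (α = 2): (2−4)(2−3)(2−10)(2−7) = (−2)·(−1)·(−8)·(−5) = 80 ≡ 3, so v_2 = 3^{−1} = 4 (mod 11).
  i = 3 (α = 3): (3−4)(3−2)(3−10)(3−7) = (−1)·1·(−7)·(−4) = −28 ≡ 5, so v_3 = 5^{−1} = 9 (mod 11).
  i = 4 (α = 10): (10−4)(10−2)(10−3)(10−7) = 6·8·7·3 = 1008 ≡ 7, so v_4 = 7^{−1} = 8 (mod 11).
  i = 5 (α = 7): (7−4)(7−2)(7−3)(7−10) = 3·5·4·(−3) = −180 ≡ 7, so v_5 = 7^{−1} = 8 (mod 11).
  v = [4, 4, 9, 8, 8].
Step 2: syndromes of r = [2, 0, 1, 1, 5] (all sums mod 11).
  S_0 = Σ v_i r_i = 4·2 + 4·0 + 9·1 + 8·1 + 8·5 = 65 ≡ 10.
  S_1 = Σ v_i α_i r_i = 4·4·2 + 4·2·0 + 9·3·1 + 8·10·1 + 8·7·5 = 419 ≡ 1.
  α_i^2 mod 11 = [5, 4, 9, 1, 5].
  S_2 = Σ v_i α_i^2 r_i = 4·5·2 + 4·4·0 + 9·9·1 + 8·1·1 + 8·5·5 = 329 ≡ 10.
  S = (10, 1, 10) ≠ 0, so r is not a codeword (an error is present).
Step 3: locate the error. For a single error e at position i, S_ℓ = v_i·e·α_i^ℓ, so α_err = S_1/S_0.
  S_0^{−1} = 10^{−1} = 10 (mod 11), so α_err = 1·10 = 10 ≡ 10 = α_4. Error position i = 4.
  Consistency check: S_2/S_1 = 10·1 = 10 ≡ 10 = α_err ✓ (single-error assumption holds).
Step 4: error magnitude e = S_0/v_4 = S_0·∏_{j≠4}(α_4 − α_j) = 10·7 = 70 ≡ 4 (mod 11).
Step 5: correct position 4: c_4 = r_4 − e = 1 − 4 ≡ 8 (mod 11). Hence c = [2, 0, 1, 8, 5].
  Check: interpolating c through the α_i gives m(x) = 9 + 1·x (degree < 2) with m(α_i) = c_i for every i, so c is indeed a codeword.


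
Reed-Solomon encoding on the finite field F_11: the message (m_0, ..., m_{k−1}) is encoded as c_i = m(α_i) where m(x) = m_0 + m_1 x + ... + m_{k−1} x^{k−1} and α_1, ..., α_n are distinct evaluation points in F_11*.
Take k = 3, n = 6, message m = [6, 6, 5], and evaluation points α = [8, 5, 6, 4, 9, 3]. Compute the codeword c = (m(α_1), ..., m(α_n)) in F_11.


c = [0, 7, 2, 0, 3, 3]

Message polynomial: m(x) = 6 + 6·x + 5·x^2 (mod 11).
For each evaluation point α_i, compute m(α_i) mod 11:
  α_1 = 8: Horner steps 5 → 2 → 0, so m(8) = 0.
  α_2 = 5: Horner steps 5 → 9 → 7, so m(5) = 7.
  α_3 = 6: Horner steps 5 → 3 → 2, so m(6) = 2.
  α_4 = 4: Horner steps 5 → 4 → 0, so m(4) = 0.
  α_5 = 9: Horner steps 5 → 7 → 3, so m(9) = 3.
  α_6 = 3: Horner steps 5 → 10 → 3, so m(3) = 3.
Codeword c = [0, 7, 2, 0, 3, 3] ∈ F_11^6.


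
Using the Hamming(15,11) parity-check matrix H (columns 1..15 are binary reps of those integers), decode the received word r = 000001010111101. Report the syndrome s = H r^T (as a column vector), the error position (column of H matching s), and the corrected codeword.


s = (0, 0, 0, 1)^T, error position = 1, corrected codeword c = 100001010111101

Compute s = H r^T mod 2 one row at a time:
  s_1 = 1 + 0 + 1 + 1 + 1 + 1 + 0 + 1 = 6 ≡ 0 (mod 2).
  s_2 = 0 + 0 + 1 + 0 + 1 + 1 + 0 + 1 = 4 ≡ 0 (mod 2).
  s_3 = 0 + 0 + 1 + 0 + 1 + 1 + 0 + 1 = 4 ≡ 0 (mod 2).
  s_4 = 0 + 0 + 0 + 0 + 0 + 1 + 1 + 1 = 3 ≡ 1 (mod 2).
s = (0, 0, 0, 1)^T — this equals column 1 of H (binary 0001), so error is at position 1.
Correct: flip bit 1 of r = 000001010111101 to get c = 100001010111101.


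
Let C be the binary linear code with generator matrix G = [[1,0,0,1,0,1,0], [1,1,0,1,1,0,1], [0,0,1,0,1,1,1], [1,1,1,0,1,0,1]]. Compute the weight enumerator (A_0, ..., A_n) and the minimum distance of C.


Weight distribution: A_0 = 1, A_2 = 3, A_3 = 4, A_4 = 3, A_5 = 4, A_6 = 1. Minimum distance d = 2.

Enumerate all 2^4 = 16 messages m ∈ F_2^4.
For each, compute codeword c = mG in F_2^7, then tally its weight.
  m = 0000 → c = 0000000, weight = 0.
  m = 1000 → c = 1001010, weight = 3.
  m = 0100 → c = 1101101, weight = 5.
  m = 1100 → c = 0100111, weight = 4.
  m = 0010 → c = 0010111, weight = 4.
  m = 1010 → c = 1011101, weight = 5.
  m = 0110 → c = 1111010, weight = 5.
  m = 1110 → c = 0110000, weight = 2.
  m = 0001 → c = 1110101, weight = 5.
  m = 1001 → c = 0111111, weight = 6.
  m = 0101 → c = 0011000, weight = 2.
  m = 1101 → c = 1010010, weight = 3.
  m = 0011 → c = 1100010, weight = 3.
  m = 1011 → c = 0101000, weight = 2.
  m = 0111 → c = 0001111, weight = 4.
  m = 1111 → c = 1000101, weight = 3.
Tally weights:
  weight 0: 1 codewords.
  weight 2: 3 codewords.
  weight 3: 4 codewords.
  weight 4: 3 codewords.
  weight 5: 4 codewords.
  weight 6: 1 codewords.
Minimum distance d = smallest w > 0 with A_w > 0 = 2.
Sanity: Σ A_w = 16 = 2^4 = 16 ✓.


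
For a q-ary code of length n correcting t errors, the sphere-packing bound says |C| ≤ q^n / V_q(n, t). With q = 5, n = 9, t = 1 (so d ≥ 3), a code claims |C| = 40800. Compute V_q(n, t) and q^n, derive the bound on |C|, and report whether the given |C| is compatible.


V_q(n, t) = 37, q^n = 1953125, Hamming bound = 52787, |C| = 40800 ≤ bound (satisfied).

Step 1: Compute V_q(n, t) = Σ_{j=0}^1 C(n, j) (q−1)^j.
  j = 0: C(9,0)·(4)^0 = 1·1 = 1.
  j = 1: C(9,1)·(4)^1 = 9·4 = 36.
  V_q(n, t) = 1 + 36 = 37.
Step 2: q^n = 5^9 = 1953125.
Step 3: Hamming bound ⌊q^n / V_q(n,t)⌋ = ⌊1953125/37⌋ = 52787.
Step 4: Compare |C| = 40800 to 52787: satisfied.
The claimed |C| lies below the Hamming bound.


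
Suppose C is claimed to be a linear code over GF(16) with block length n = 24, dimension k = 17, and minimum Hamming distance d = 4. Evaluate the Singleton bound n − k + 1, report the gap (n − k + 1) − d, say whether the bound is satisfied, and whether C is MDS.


Singleton RHS = n − k + 1 = 8, slack = 4, bound satisfied, not MDS.

Singleton bound: d ≤ n − k + 1.
Here n = 24, k = 17, so n − k + 1 = 8.
Given d = 4, check d ≤ 8: YES.
Slack = (n − k + 1) − d = 4.
The code is NOT MDS (slack = 4 > 0).
Description: the claimed parameters are [24, 17, 4]_16; such a code would be non-MDS.


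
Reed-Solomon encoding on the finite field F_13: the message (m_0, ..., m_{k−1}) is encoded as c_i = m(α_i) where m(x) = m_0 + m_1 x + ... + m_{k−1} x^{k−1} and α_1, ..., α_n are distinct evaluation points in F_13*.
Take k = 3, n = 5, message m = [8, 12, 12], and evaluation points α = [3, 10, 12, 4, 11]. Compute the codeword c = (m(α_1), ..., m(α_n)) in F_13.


c = [9, 2, 8, 1, 6]

Message polynomial: m(x) = 8 + 12·x + 12·x^2 (mod 13).
For each evaluation point α_i, compute m(α_i) mod 13:
  α_1 = 3: Horner steps 12 → 9 → 9, so m(3) = 9.
  α_2 = 10: Horner steps 12 → 2 → 2, so m(10) = 2.
  α_3 = 12: Horner steps 12 → 0 → 8, so m(12) = 8.
  α_4 = 4: Horner steps 12 → 8 → 1, so m(4) = 1.
  α_5 = 11: Horner steps 12 → 1 → 6, so m(11) = 6.
Codeword c = [9, 2, 8, 1, 6] ∈ F_13^5.


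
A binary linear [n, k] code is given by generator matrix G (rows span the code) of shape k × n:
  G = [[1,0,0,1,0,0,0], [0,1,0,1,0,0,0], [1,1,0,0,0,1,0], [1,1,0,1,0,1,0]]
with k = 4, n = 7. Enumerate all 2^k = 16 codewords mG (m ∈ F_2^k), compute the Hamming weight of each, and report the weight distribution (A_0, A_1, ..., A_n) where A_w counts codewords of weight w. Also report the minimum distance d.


Weight distribution: A_0 = 1, A_1 = 4, A_2 = 6, A_3 = 4, A_4 = 1. Minimum distance d = 1.

Enumerate all 2^4 = 16 messages m ∈ F_2^4.
For each, compute codeword c = mG in F_2^7, then tally its weight.
  m = 0000 → c = 0000000, weight = 0.
  m = 1000 → c = 1001000, weight = 2.
  m = 0100 → c = 0101000, weight = 2.
  m = 1100 → c = 1100000, weight = 2.
  m = 0010 → c = 1100010, weight = 3.
  m = 1010 → c = 0101010, weight = 3.
  m = 0110 → c = 1001010, weight = 3.
  m = 1110 → c = 0000010, weight = 1.
  m = 0001 → c = 1101010, weight = 4.
  m = 1001 → c = 0100010, weight = 2.
  m = 0101 → c = 1000010, weight = 2.
  m = 1101 → c = 0001010, weight = 2.
  m = 0011 → c = 0001000, weight = 1.
  m = 1011 → c = 1000000, weight = 1.
  m = 0111 → c = 0100000, weight = 1.
  m = 1111 → c = 1101000, weight = 3.
Tally weights:
  weight 0: 1 codewords.
  weight 1: 4 codewords.
  weight 2: 6 codewords.
  weight 3: 4 codewords.
  weight 4: 1 codewords.
Minimum distance d = smallest w > 0 with A_w > 0 = 1.
Sanity: Σ A_w = 16 = 2^4 = 16 ✓.


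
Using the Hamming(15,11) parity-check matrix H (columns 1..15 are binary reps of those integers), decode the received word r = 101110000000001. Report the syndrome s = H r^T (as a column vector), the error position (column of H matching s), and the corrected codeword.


s = (1, 1, 0, 0)^T, error position = 12, corrected codeword c = 101110000001001

Compute s = H r^T mod 2 one row at a time:
  s_1 = 0 + 0 + 0 + 0 + 0 + 0 + 0 + 1 = 1 ≡ 1 (mod 2).
  s_2 = 1 + 1 + 0 + 0 + 0 + 0 + 0 + 1 = 3 ≡ 1 (mod 2).
  s_3 = 0 + 1 + 0 + 0 + 0 + 0 + 0 + 1 = 2 ≡ 0 (mod 2).
  s_4 = 1 + 1 + 1 + 0 + 0 + 0 + 0 + 1 = 4 ≡ 0 (mod 2).
s = (1, 1, 0, 0)^T — this equals column 12 of H (binary 1100), so error is at position 12.
Correct: flip bit 12 of r = 101110000000001 to get c = 101110000001001.


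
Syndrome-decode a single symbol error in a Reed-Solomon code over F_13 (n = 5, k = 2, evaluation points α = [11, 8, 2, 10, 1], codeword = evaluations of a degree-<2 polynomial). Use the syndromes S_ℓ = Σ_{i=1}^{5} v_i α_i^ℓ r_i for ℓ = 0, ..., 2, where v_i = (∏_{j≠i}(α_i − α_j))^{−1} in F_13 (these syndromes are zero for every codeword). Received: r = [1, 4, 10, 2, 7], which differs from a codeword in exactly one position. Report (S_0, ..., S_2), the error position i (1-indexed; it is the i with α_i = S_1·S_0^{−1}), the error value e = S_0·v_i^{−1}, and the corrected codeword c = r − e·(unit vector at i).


S = (8, 8, 8), error at position 5, error magnitude e = 9, c = [1, 4, 10, 2, 11].

Step 1: column multipliers v_i = (∏_{j≠i}(α_i − α_j))^{−1} mod 13.
  i = 1 (α = 11): (11−8)(11−2)(11−10)(11−1) = 3·9·1·10 = 270 ≡ 10, so v_1 = 10^{−1} = 4 (mod 13).
  i = 2 (α = 8): (8−11)(8−2)(8−10)(8−1) = (−3)·6·(−2)·7 = 252 ≡ 5, so v_2 = 5^{−1} = 8 (mod 13).
  i = 3 (α = 2): (2−11)(2−8)(2−10)(2−1) = (−9)·(−6)·(−8)·1 = −432 ≡ 10, so v_3 = 10^{−1} = 4 (mod 13).
  i = 4 (α = 10): (10−11)(10−8)(10−2)(10−1) = (−1)·2·8·9 = −144 ≡ 12, so v_4 = 12^{−1} = 12 (mod 13).
  i = 5 (α = 1): (1−11)(1−8)(1−2)(1−10) = (−10)·(−7)·(−1)·(−9) = 630 ≡ 6, so v_5 = 6^{−1} = 11 (mod 13).
  v = [4, 8, 4, 12, 11].
Step 2: syndromes of r = [1, 4, 10, 2, 7] (all sums mod 13).
  S_0 = Σ v_i r_i = 4·1 + 8·4 + 4·10 + 12·2 + 11·7 = 177 ≡ 8.
  S_1 = Σ v_i α_i r_i = 4·11·1 + 8·8·4 + 4·2·10 + 12·10·2 + 11·1·7 = 697 ≡ 8.
  α_i^2 mod 13 = [4, 12, 4, 9, 1].
  S_2 = Σ v_i α_i^2 r_i = 4·4·1 + 8·12·4 + 4·4·10 + 12·9·2 + 11·1·7 = 853 ≡ 8.
  S = (8, 8, 8) ≠ 0, so r is not a codeword (an error is present).
Step 3: locate the error. For a single error e at position i, S_ℓ = v_i·e·α_i^ℓ, so α_err = S_1/S_0.
  S_0^{−1} = 8^{−1} = 5 (mod 13), so α_err = 8·5 = 40 ≡ 1 = α_5. Error position i = 5.
  Consistency check: S_2/S_1 = 8·5 = 40 ≡ 1 = α_err ✓ (single-error assumption holds).
Step 4: error magnitude e = S_0/v_5 = S_0·∏_{j≠5}(α_5 − α_j) = 8·6 = 48 ≡ 9 (mod 13).
Step 5: correct position 5: c_5 = r_5 − e = 7 − 9 ≡ 11 (mod 13). Hence c = [1, 4, 10, 2, 11].
  Check: interpolating c through the α_i gives m(x) = 12 + 12·x (degree < 2) with m(α_i) = c_i for every i, so c is indeed a codeword.


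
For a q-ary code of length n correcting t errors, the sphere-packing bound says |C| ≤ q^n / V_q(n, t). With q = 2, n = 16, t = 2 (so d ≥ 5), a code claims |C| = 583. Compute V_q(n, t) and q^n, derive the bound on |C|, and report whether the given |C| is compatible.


V_q(n, t) = 137, q^n = 65536, Hamming bound = 478, |C| = 583 > bound (violated).

Step 1: Compute V_q(n, t) = Σ_{j=0}^2 C(n, j) (q−1)^j.
  j = 0: C(16,0)·(1)^0 = 1·1 = 1.
  j = 1: C(16,1)·(1)^1 = 16·1 = 16.
  j = 2: C(16,2)·(1)^2 = 120·1 = 120.
  V_q(n, t) = 1 + 16 + 120 = 137.
Step 2: q^n = 2^16 = 65536.
Step 3: Hamming bound ⌊q^n / V_q(n,t)⌋ = ⌊65536/137⌋ = 478.
Step 4: Compare |C| = 583 to 478: violated.
The claimed |C| lies above the Hamming bound, so no 2-ary code of length 16 with d ≥ 5 can have 583 codewords.


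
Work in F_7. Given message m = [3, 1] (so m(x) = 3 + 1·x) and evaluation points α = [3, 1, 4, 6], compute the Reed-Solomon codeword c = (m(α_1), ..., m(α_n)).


c = [6, 4, 0, 2]

Message polynomial: m(x) = 3 + 1·x (mod 7).
For each evaluation point α_i, compute m(α_i) mod 7:
  α_1 = 3: Horner steps 1 → 6, so m(3) = 6.
  α_2 = 1: Horner steps 1 → 4, so m(1) = 4.
  α_3 = 4: Horner steps 1 → 0, so m(4) = 0.
  α_4 = 6: Horner steps 1 → 2, so m(6) = 2.
Codeword c = [6, 4, 0, 2] ∈ F_7^4.


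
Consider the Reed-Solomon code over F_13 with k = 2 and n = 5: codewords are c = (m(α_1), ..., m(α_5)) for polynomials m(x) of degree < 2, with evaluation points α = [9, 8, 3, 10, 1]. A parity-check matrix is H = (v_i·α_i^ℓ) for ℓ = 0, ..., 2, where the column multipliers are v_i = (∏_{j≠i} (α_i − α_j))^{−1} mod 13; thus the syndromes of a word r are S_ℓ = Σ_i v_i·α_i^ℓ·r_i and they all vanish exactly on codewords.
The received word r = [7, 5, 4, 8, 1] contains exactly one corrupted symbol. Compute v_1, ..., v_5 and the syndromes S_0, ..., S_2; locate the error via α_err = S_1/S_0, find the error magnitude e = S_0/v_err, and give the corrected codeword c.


S = (5, 6, 2), error at position 1, error magnitude e = 7, c = [0, 5, 4, 8, 1].

Step 1: column multipliers v_i = (∏_{j≠i}(α_i − α_j))^{−1} mod 13.
  i = 1 (α = 9): (9−8)(9−3)(9−10)(9−1) = 1·6·(−1)·8 = −48 ≡ 4, so v_1 = 4^{−1} = 10 (mod 13).
  i = 2 (α = 8): (8−9)(8−3)(8−10)(8−1) = (−1)·5·(−2)·7 = 70 ≡ 5, so v_2 = 5^{−1} = 8 (mod 13).
  i = 3 (α = 3): (3−9)(3−8)(3−10)(3−1) = (−6)·(−5)·(−7)·2 = −420 ≡ 9, so v_3 = 9^{−1} = 3 (mod 13).
  i = 4 (α = 10): (10−9)(10−8)(10−3)(10−1) = 1·2·7·9 = 126 ≡ 9, so v_4 = 9^{−1} = 3 (mod 13).
  i = 5 (α = 1): (1−9)(1−8)(1−3)(1−10) = (−8)·(−7)·(−2)·(−9) = 1008 ≡ 7, so v_5 = 7^{−1} = 2 (mod 13).
  v = [10, 8, 3, 3, 2].
Step 2: syndromes of r = [7, 5, 4, 8, 1] (all sums mod 13).
  S_0 = Σ v_i r_i = 10·7 + 8·5 + 3·4 + 3·8 + 2·1 = 148 ≡ 5.
  S_1 = Σ v_i α_i r_i = 10·9·7 + 8·8·5 + 3·3·4 + 3·10·8 + 2·1·1 = 1228 ≡ 6.
  α_i^2 mod 13 = [3, 12, 9, 9, 1].
  S_2 = Σ v_i α_i^2 r_i = 10·3·7 + 8·12·5 + 3·9·4 + 3·9·8 + 2·1·1 = 1016 ≡ 2.
  S = (5, 6, 2) ≠ 0, so r is not a codeword (an error is present).
Step 3: locate the error. For a single error e at position i, S_ℓ = v_i·e·α_i^ℓ, so α_err = S_1/S_0.
  S_0^{−1} = 5^{−1} = 8 (mod 13), so α_err = 6·8 = 48 ≡ 9 = α_1. Error position i = 1.
  Consistency check: S_2/S_1 = 2·11 = 22 ≡ 9 = α_err ✓ (single-error assumption holds).
Step 4: error magnitude e = S_0/v_1 = S_0·∏_{j≠1}(α_1 − α_j) = 5·4 = 20 ≡ 7 (mod 13).
Step 5: correct position 1: c_1 = r_1 − e = 7 − 7 ≡ 0 (mod 13). Hence c = [0, 5, 4, 8, 1].
  Check: interpolating c through the α_i gives m(x) = 6 + 8·x (degree < 2) with m(α_i) = c_i for every i, so c is indeed a codeword.


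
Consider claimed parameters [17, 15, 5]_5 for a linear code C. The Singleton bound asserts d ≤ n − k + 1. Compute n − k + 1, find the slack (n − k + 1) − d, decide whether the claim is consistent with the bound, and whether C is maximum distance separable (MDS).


Singleton RHS = n − k + 1 = 3, slack = -2, bound violated (no such code; not MDS).

Singleton bound: d ≤ n − k + 1.
Here n = 17, k = 15, so n − k + 1 = 3.
Given d = 5, check d ≤ 3: NO.
Slack = (n − k + 1) − d = -2.
The slack is negative: d = 5 exceeds n − k + 1 = 3 by 2, so the Singleton bound is violated and no linear [17, 15, 5]_5 code can exist. In particular it is not MDS (MDS requires d = n − k + 1 exactly).
Description: the claimed parameters are [17, 15, 5]_5; such a code would be impossible (violates the Singleton bound).


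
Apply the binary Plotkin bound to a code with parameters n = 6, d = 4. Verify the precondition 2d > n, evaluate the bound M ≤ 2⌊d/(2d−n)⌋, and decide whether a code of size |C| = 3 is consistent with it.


Plotkin bound M ≤ 4; given |C| = 3 ≤ bound (satisfied).

Check applicability: 2d = 8, n = 6.
2d − n = 2 > 0, so Plotkin applies.
Compute d/(2d−n) = 4/2 ≈ 2.0000.
⌊d/(2d−n)⌋ = 2.
Plotkin bound: M ≤ 2·2 = 4.
Given |C| = 3, check: satisfied.
This |C| is below the Plotkin bound.


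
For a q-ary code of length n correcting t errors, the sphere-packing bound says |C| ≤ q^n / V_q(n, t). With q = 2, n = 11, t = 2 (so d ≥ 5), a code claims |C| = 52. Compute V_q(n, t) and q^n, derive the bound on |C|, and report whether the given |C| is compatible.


V_q(n, t) = 67, q^n = 2048, Hamming bound = 30, |C| = 52 > bound (violated).

Step 1: Compute V_q(n, t) = Σ_{j=0}^2 C(n, j) (q−1)^j.
  j = 0: C(11,0)·(1)^0 = 1·1 = 1.
  j = 1: C(11,1)·(1)^1 = 11·1 = 11.
  j = 2: C(11,2)·(1)^2 = 55·1 = 55.
  V_q(n, t) = 1 + 11 + 55 = 67.
Step 2: q^n = 2^11 = 2048.
Step 3: Hamming bound ⌊q^n / V_q(n,t)⌋ = ⌊2048/67⌋ = 30.
Step 4: Compare |C| = 52 to 30: violated.
The claimed |C| lies above the Hamming bound, so no 2-ary code of length 11 with d ≥ 5 can have 52 codewords.


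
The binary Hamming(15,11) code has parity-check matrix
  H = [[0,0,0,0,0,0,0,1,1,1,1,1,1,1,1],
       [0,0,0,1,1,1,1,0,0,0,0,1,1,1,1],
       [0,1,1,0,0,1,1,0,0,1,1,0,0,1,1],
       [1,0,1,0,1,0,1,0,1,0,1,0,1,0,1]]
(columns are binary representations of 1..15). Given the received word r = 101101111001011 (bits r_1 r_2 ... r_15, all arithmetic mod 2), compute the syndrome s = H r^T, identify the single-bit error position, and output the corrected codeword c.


s = (1, 0, 1, 1)^T, error position = 11, corrected codeword c = 101101111011011

Compute s = H r^T mod 2 one row at a time:
  s_1 = 1 + 1 + 0 + 0 + 1 + 0 + 1 + 1 = 5 ≡ 1 (mod 2).
  s_2 = 1 + 0 + 1 + 1 + 1 + 0 + 1 + 1 = 6 ≡ 0 (mod 2).
  s_3 = 0 + 1 + 1 + 1 + 0 + 0 + 1 + 1 = 5 ≡ 1 (mod 2).
  s_4 = 1 + 1 + 0 + 1 + 1 + 0 + 0 + 1 = 5 ≡ 1 (mod 2).
s = (1, 0, 1, 1)^T — this equals column 11 of H (binary 1011), so error is at position 11.
Correct: flip bit 11 of r = 101101111001011 to get c = 101101111011011.


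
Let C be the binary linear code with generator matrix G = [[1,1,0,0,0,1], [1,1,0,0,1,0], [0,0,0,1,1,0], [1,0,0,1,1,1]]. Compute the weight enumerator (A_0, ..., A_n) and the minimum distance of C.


Weight distribution: A_0 = 1, A_1 = 1, A_2 = 6, A_3 = 6, A_4 = 1, A_5 = 1. Minimum distance d = 1.

Enumerate all 2^4 = 16 messages m ∈ F_2^4.
For each, compute codeword c = mG in F_2^6, then tally its weight.
  m = 0000 → c = 000000, weight = 0.
  m = 1000 → c = 110001, weight = 3.
  m = 0100 → c = 110010, weight = 3.
  m = 1100 → c = 000011, weight = 2.
  m = 0010 → c = 000110, weight = 2.
  m = 1010 → c = 110111, weight = 5.
  m = 0110 → c = 110100, weight = 3.
  m = 1110 → c = 000101, weight = 2.
  m = 0001 → c = 100111, weight = 4.
  m = 1001 → c = 010110, weight = 3.
  m = 0101 → c = 010101, weight = 3.
  m = 1101 → c = 100100, weight = 2.
  m = 0011 → c = 100001, weight = 2.
  m = 1011 → c = 010000, weight = 1.
  m = 0111 → c = 010011, weight = 3.
  m = 1111 → c = 100010, weight = 2.
Tally weights:
  weight 0: 1 codewords.
  weight 1: 1 codewords.
  weight 2: 6 codewords.
  weight 3: 6 codewords.
  weight 4: 1 codewords.
  weight 5: 1 codewords.
Minimum distance d = smallest w > 0 with A_w > 0 = 1.
Sanity: Σ A_w = 16 = 2^4 = 16 ✓.


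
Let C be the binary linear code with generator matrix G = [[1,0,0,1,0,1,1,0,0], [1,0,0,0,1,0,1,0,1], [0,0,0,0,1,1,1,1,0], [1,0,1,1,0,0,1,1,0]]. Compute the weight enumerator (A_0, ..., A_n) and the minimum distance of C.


Weight distribution: A_0 = 1, A_3 = 3, A_4 = 7, A_5 = 4, A_7 = 1. Minimum distance d = 3.

Enumerate all 2^4 = 16 messages m ∈ F_2^4.
For each, compute codeword c = mG in F_2^9, then tally its weight.
  m = 0000 → c = 000000000, weight = 0.
  m = 1000 → c = 100101100, weight = 4.
  m = 0100 → c = 100010101, weight = 4.
  m = 1100 → c = 000111001, weight = 4.
  m = 0010 → c = 000011110, weight = 4.
  m = 1010 → c = 100110010, weight = 4.
  m = 0110 → c = 100001011, weight = 4.
  m = 1110 → c = 000100111, weight = 4.
  m = 0001 → c = 101100110, weight = 5.
  m = 1001 → c = 001001010, weight = 3.
  m = 0101 → c = 001110011, weight = 5.
  m = 1101 → c = 101011111, weight = 7.
  m = 0011 → c = 101111000, weight = 5.
  m = 1011 → c = 001010100, weight = 3.
  m = 0111 → c = 001101101, weight = 5.
  m = 1111 → c = 101000001, weight = 3.
Tally weights:
  weight 0: 1 codewords.
  weight 3: 3 codewords.
  weight 4: 7 codewords.
  weight 5: 4 codewords.
  weight 7: 1 codewords.
Minimum distance d = smallest w > 0 with A_w > 0 = 3.
Sanity: Σ A_w = 16 = 2^4 = 16 ✓.


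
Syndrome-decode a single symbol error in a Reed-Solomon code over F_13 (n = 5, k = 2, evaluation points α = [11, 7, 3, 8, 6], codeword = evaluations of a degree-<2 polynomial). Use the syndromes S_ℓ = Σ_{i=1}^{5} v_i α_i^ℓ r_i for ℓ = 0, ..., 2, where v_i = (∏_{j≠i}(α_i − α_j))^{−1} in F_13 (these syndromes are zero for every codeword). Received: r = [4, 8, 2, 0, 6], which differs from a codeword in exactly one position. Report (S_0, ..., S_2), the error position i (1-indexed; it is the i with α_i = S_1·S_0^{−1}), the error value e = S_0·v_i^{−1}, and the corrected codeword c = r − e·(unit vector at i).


S = (6, 3, 8), error at position 2, error magnitude e = 5, c = [4, 3, 2, 0, 6].

Step 1: column multipliers v_i = (∏_{j≠i}(α_i − α_j))^{−1} mod 13.
  i = 1 (α = 11): (11−7)(11−3)(11−8)(11−6) = 4·8·3·5 = 480 ≡ 12, so v_1 = 12^{−1} = 12 (mod 13).
  i = 2 (α = 7): (7−11)(7−3)(7−8)(7−6) = (−4)·4·(−1)·1 = 16 ≡ 3, so v_2 = 3^{−1} = 9 (mod 13).
  i = 3 (α = 3): (3−11)(3−7)(3−8)(3−6) = (−8)·(−4)·(−5)·(−3) = 480 ≡ 12, so v_3 = 12^{−1} = 12 (mod 13).
  i = 4 (α = 8): (8−11)(8−7)(8−3)(8−6) = (−3)·1·5·2 = −30 ≡ 9, so v_4 = 9^{−1} = 3 (mod 13).
  i = 5 (α = 6): (6−11)(6−7)(6−3)(6−8) = (−5)·(−1)·3·(−2) = −30 ≡ 9, so v_5 = 9^{−1} = 3 (mod 13).
  v = [12, 9, 12, 3, 3].
Step 2: syndromes of r = [4, 8, 2, 0, 6] (all sums mod 13).
  S_0 = Σ v_i r_i = 12·4 + 9·8 + 12·2 + 3·0 + 3·6 = 162 ≡ 6.
  S_1 = Σ v_i α_i r_i = 12·11·4 + 9·7·8 + 12·3·2 + 3·8·0 + 3·6·6 = 1212 ≡ 3.
  α_i^2 mod 13 = [4, 10, 9, 12, 10].
  S_2 = Σ v_i α_i^2 r_i = 12·4·4 + 9·10·8 + 12·9·2 + 3·12·0 + 3·10·6 = 1308 ≡ 8.
  S = (6, 3, 8) ≠ 0, so r is not a codeword (an error is present).
Step 3: locate the error. For a single error e at position i, S_ℓ = v_i·e·α_i^ℓ, so α_err = S_1/S_0.
  S_0^{−1} = 6^{−1} = 11 (mod 13), so α_err = 3·11 = 33 ≡ 7 = α_2. Error position i = 2.
  Consistency check: S_2/S_1 = 8·9 = 72 ≡ 7 = α_err ✓ (single-error assumption holds).
Step 4: error magnitude e = S_0/v_2 = S_0·∏_{j≠2}(α_2 − α_j) = 6·3 = 18 ≡ 5 (mod 13).
Step 5: correct position 2: c_2 = r_2 − e = 8 − 5 ≡ 3 (mod 13). Hence c = [4, 3, 2, 0, 6].
  Check: interpolating c through the α_i gives m(x) = 11 + 10·x (degree < 2) with m(α_i) = c_i for every i, so c is indeed a codeword.


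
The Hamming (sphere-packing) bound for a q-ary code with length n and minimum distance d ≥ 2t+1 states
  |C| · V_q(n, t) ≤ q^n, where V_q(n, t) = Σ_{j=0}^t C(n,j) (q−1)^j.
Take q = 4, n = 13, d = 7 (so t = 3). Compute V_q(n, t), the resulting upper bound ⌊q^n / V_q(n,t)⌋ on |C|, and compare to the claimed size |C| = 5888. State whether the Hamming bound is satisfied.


V_q(n, t) = 8464, q^n = 67108864, Hamming bound = 7928, |C| = 5888 ≤ bound (satisfied).

Step 1: Compute V_q(n, t) = Σ_{j=0}^3 C(n, j) (q−1)^j.
  j = 0: C(13,0)·(3)^0 = 1·1 = 1.
  j = 1: C(13,1)·(3)^1 = 13·3 = 39.
  j = 2: C(13,2)·(3)^2 = 78·9 = 702.
  j = 3: C(13,3)·(3)^3 = 286·27 = 7722.
  V_q(n, t) = 1 + 39 + 702 + 7722 = 8464.
Step 2: q^n = 4^13 = 67108864.
Step 3: Hamming bound ⌊q^n / V_q(n,t)⌋ = ⌊67108864/8464⌋ = 7928.
Step 4: Compare |C| = 5888 to 7928: satisfied.
The claimed |C| lies below the Hamming bound.


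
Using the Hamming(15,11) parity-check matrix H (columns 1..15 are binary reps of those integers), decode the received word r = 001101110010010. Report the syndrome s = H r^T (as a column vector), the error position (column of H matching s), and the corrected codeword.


s = (1, 0, 1, 1)^T, error position = 11, corrected codeword c = 001101110000010

Compute s = H r^T mod 2 one row at a time:
  s_1 = 1 + 0 + 0 + 1 + 0 + 0 + 1 + 0 = 3 ≡ 1 (mod 2).
  s_2 = 1 + 0 + 1 + 1 + 0 + 0 + 1 + 0 = 4 ≡ 0 (mod 2).
  s_3 = 0 + 1 + 1 + 1 + 0 + 1 + 1 + 0 = 5 ≡ 1 (mod 2).
  s_4 = 0 + 1 + 0 + 1 + 0 + 1 + 0 + 0 = 3 ≡ 1 (mod 2).
s = (1, 0, 1, 1)^T — this equals column 11 of H (binary 1011), so error is at position 11.
Correct: flip bit 11 of r = 001101110010010 to get c = 001101110000010.


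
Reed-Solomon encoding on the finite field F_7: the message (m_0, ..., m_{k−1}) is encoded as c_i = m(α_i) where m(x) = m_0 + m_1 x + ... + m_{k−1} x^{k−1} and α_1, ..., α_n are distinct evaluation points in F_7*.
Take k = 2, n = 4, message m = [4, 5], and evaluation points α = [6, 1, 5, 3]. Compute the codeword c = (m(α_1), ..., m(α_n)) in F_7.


c = [6, 2, 1, 5]

Message polynomial: m(x) = 4 + 5·x (mod 7).
For each evaluation point α_i, compute m(α_i) mod 7:
  α_1 = 6: Horner steps 5 → 6, so m(6) = 6.
  α_2 = 1: Horner steps 5 → 2, so m(1) = 2.
  α_3 = 5: Horner steps 5 → 1, so m(5) = 1.
  α_4 = 3: Horner steps 5 → 5, so m(3) = 5.
Codeword c = [6, 2, 1, 5] ∈ F_7^4.


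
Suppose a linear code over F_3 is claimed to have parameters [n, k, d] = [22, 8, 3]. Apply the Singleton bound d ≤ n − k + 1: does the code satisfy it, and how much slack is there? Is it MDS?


Singleton RHS = n − k + 1 = 15, slack = 12, bound satisfied, not MDS.

Singleton bound: d ≤ n − k + 1.
Here n = 22, k = 8, so n − k + 1 = 15.
Given d = 3, check d ≤ 15: YES.
Slack = (n − k + 1) − d = 12.
The code is NOT MDS (slack = 12 > 0).
Description: the claimed parameters are [22, 8, 3]_3; such a code would be non-MDS.


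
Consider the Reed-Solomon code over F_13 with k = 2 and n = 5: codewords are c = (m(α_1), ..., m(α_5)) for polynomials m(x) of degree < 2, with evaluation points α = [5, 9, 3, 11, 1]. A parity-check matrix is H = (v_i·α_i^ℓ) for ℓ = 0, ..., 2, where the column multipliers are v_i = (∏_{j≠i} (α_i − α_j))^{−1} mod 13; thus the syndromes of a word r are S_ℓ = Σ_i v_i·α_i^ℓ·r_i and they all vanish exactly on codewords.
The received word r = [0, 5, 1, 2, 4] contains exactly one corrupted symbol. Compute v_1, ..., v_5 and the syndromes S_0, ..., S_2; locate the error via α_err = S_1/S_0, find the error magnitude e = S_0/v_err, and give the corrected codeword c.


S = (8, 1, 5), error at position 1, error magnitude e = 2, c = [11, 5, 1, 2, 4].

Step 1: column multipliers v_i = (∏_{j≠i}(α_i − α_j))^{−1} mod 13.
  i = 1 (α = 5): (5−9)(5−3)(5−11)(5−1) = (−4)·2·(−6)·4 = 192 ≡ 10, so v_1 = 10^{−1} = 4 (mod 13).
  i = 2 (α = 9): (9−5)(9−3)(9−11)(9−1) = 4·6·(−2)·8 = −384 ≡ 6, so v_2 = 6^{−1} = 11 (mod 13).
  i = 3 (α = 3): (3−5)(3−9)(3−11)(3−1) = (−2)·(−6)·(−8)·2 = −192 ≡ 3, so v_3 = 3^{−1} = 9 (mod 13).
  i = 4 (α = 11): (11−5)(11−9)(11−3)(11−1) = 6·2·8·10 = 960 ≡ 11, so v_4 = 11^{−1} = 6 (mod 13).
  i = 5 (α = 1): (1−5)(1−9)(1−3)(1−11) = (−4)·(−8)·(−2)·(−10) = 640 ≡ 3, so v_5 = 3^{−1} = 9 (mod 13).
  v = [4, 11, 9, 6, 9].
Step 2: syndromes of r = [0, 5, 1, 2, 4] (all sums mod 13).
  S_0 = Σ v_i r_i = 4·0 + 11·5 + 9·1 + 6·2 + 9·4 = 112 ≡ 8.
  S_1 = Σ v_i α_i r_i = 4·5·0 + 11·9·5 + 9·3·1 + 6·11·2 + 9·1·4 = 690 ≡ 1.
  α_i^2 mod 13 = [12, 3, 9, 4, 1].
  S_2 = Σ v_i α_i^2 r_i = 4·12·0 + 11·3·5 + 9·9·1 + 6·4·2 + 9·1·4 = 330 ≡ 5.
  S = (8, 1, 5) ≠ 0, so r is not a codeword (an error is present).
Step 3: locate the error. For a single error e at position i, S_ℓ = v_i·e·α_i^ℓ, so α_err = S_1/S_0.
  S_0^{−1} = 8^{−1} = 5 (mod 13), so α_err = 1·5 = 5 ≡ 5 = α_1. Error position i = 1.
  Consistency check: S_2/S_1 = 5·1 = 5 ≡ 5 = α_err ✓ (single-error assumption holds).
Step 4: error magnitude e = S_0/v_1 = S_0·∏_{j≠1}(α_1 − α_j) = 8·10 = 80 ≡ 2 (mod 13).
Step 5: correct position 1: c_1 = r_1 − e = 0 − 2 ≡ 11 (mod 13). Hence c = [11, 5, 1, 2, 4].
  Check: interpolating c through the α_i gives m(x) = 12 + 5·x (degree < 2) with m(α_i) = c_i for every i, so c is indeed a codeword.
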